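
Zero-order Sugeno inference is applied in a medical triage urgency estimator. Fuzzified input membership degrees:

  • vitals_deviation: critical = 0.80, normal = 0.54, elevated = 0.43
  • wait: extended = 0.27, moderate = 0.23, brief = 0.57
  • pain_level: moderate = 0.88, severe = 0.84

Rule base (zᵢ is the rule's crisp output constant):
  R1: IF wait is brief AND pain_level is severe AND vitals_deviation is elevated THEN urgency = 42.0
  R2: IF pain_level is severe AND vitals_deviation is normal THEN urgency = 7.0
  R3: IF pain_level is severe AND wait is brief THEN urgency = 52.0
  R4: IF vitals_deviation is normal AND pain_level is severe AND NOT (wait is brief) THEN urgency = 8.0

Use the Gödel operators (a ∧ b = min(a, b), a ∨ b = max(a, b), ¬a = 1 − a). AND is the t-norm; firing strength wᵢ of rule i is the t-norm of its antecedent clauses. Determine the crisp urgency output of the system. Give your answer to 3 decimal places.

R1 (z=42.0): brief=0.57, severe=0.84, elevated=0.43; AND[min(a, b)] → w = 0.43
R2 (z=7.0): severe=0.84, normal=0.54; AND[min(a, b)] → w = 0.54
R3 (z=52.0): severe=0.84, brief=0.57; AND[min(a, b)] → w = 0.57
R4 (z=8.0): normal=0.54, severe=0.84, ¬brief=1−0.57=0.43; AND[min(a, b)] → w = 0.43
Weighted average = (0.43·42.0 + 0.54·7.0 + 0.57·52.0 + 0.43·8.0) / (0.43 + 0.54 + 0.57 + 0.43)
  = 54.9200 / 1.9700 = 27.878

27.878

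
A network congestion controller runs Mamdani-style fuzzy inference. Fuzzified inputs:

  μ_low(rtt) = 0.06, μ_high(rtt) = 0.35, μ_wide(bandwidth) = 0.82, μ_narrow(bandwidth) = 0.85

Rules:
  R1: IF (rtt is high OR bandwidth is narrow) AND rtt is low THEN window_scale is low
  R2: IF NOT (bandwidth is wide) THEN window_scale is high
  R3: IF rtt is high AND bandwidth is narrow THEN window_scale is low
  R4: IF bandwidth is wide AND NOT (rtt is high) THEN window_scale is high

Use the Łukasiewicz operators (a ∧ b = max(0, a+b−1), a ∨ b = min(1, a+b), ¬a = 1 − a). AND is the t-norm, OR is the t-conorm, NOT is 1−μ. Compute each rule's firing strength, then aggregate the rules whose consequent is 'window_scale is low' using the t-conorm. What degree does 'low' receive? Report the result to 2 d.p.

R1: (high=0.35 OR narrow=0.85) = 1.00; AND[max(0, a+b−1)] with low=0.06 → w = 0.06
R2: ¬wide=1−0.82=0.18 → w = 0.18
R3: high=0.35, narrow=0.85; AND[max(0, a+b−1)] → w = 0.20
R4: wide=0.82, ¬high=1−0.35=0.65; AND[max(0, a+b−1)] → w = 0.47
Rules with consequent 'low': {R1, R3} → strengths 0.06, 0.20
Aggregate via t-conorm [min(1, a+b)]: 0.26

0.26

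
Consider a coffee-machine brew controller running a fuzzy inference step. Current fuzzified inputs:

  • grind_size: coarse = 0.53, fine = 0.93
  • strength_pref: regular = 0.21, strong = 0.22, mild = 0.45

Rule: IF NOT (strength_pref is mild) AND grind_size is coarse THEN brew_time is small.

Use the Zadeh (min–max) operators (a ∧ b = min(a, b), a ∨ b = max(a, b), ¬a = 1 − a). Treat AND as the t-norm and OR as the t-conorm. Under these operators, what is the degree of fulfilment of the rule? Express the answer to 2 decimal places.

firing strength: ¬mild=1−0.45=0.55, coarse=0.53; AND[min(a, b)] → w = 0.53

0.53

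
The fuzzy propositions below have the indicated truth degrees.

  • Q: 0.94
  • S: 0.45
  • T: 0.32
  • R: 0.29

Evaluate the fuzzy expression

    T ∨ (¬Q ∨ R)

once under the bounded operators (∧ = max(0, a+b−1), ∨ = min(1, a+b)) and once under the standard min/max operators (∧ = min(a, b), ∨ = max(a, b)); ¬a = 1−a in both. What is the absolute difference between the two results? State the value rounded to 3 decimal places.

0.350

Under bounded:
  ¬Q = 1 − 0.94 = 0.06
  ¬Q ∨ R = min(1, a+b) on (0.06, 0.29) = 0.35
  T ∨ (¬Q ∨ R) = min(1, a+b) on (0.32, 0.35) = 0.67
  → value = 0.6700
Under standard min/max:
  ¬Q = 1 − 0.94 = 0.06
  ¬Q ∨ R = max(a, b) on (0.06, 0.29) = 0.29
  T ∨ (¬Q ∨ R) = max(a, b) on (0.32, 0.29) = 0.32
  → value = 0.3200
|0.6700 − 0.3200| = 0.350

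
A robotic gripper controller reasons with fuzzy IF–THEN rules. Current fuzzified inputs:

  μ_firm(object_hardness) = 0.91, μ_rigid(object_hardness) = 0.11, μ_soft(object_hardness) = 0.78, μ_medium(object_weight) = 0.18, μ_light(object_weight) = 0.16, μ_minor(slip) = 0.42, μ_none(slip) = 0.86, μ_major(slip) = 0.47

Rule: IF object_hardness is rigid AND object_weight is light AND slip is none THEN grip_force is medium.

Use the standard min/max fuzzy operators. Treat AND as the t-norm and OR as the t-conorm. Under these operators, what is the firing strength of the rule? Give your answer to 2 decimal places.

firing strength: rigid=0.11, light=0.16, none=0.86; AND[min(a, b)] → w = 0.11

0.11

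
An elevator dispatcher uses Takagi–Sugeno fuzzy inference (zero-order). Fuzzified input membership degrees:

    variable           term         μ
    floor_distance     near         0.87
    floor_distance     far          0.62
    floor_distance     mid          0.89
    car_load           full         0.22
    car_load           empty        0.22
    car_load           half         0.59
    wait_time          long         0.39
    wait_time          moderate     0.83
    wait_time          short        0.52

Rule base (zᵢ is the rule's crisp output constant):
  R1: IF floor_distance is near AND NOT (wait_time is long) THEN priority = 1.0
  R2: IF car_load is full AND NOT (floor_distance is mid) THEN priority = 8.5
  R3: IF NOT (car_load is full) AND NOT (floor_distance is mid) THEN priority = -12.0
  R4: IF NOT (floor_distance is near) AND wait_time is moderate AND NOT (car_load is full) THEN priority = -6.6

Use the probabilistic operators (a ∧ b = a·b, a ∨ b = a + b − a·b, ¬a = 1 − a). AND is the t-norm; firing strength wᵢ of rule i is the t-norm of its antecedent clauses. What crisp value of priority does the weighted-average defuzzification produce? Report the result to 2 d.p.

R1 (z=1.0): near=0.87, ¬long=1−0.39=0.61; AND[a·b] → w = 0.5307
R2 (z=8.5): full=0.22, ¬mid=1−0.89=0.11; AND[a·b] → w = 0.0242
R3 (z=-12.0): ¬full=1−0.22=0.78, ¬mid=1−0.89=0.11; AND[a·b] → w = 0.0858
R4 (z=-6.6): ¬near=1−0.87=0.13, moderate=0.83, ¬full=1−0.22=0.78; AND[a·b] → w = 0.0842
Weighted average = (0.5307·1.0 + 0.0242·8.5 + 0.0858·-12.0 + 0.0842·-6.6) / (0.5307 + 0.0242 + 0.0858 + 0.0842)
  = -0.8487 / 0.7249 = -1.17

-1.17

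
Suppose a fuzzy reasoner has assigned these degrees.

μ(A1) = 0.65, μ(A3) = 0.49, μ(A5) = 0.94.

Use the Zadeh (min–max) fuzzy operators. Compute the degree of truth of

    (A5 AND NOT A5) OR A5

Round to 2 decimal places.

0.94

NOT A5 = 1 − 0.94 = 0.06
A5 AND NOT A5 = min(a, b) on (0.94, 0.06) = 0.06
(A5 AND NOT A5) OR A5 = max(a, b) on (0.06, 0.94) = 0.94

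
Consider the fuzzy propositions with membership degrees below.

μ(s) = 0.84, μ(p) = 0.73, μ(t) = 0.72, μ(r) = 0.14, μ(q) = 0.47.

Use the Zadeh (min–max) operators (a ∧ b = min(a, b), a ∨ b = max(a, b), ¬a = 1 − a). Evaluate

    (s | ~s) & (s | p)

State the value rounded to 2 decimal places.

0.84

~s = 1 − 0.84 = 0.16
s | ~s = max(a, b) on (0.84, 0.16) = 0.84
s | p = max(a, b) on (0.84, 0.73) = 0.84
(s | ~s) & (s | p) = min(a, b) on (0.84, 0.84) = 0.84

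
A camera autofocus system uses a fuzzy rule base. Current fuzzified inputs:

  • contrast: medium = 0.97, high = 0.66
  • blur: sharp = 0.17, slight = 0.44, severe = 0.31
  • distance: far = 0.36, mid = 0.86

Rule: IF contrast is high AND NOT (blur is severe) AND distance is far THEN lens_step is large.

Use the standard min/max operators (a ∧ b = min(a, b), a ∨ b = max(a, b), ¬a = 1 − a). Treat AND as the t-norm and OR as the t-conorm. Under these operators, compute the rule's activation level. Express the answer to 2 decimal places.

0.36

firing strength: high=0.66, ¬severe=1−0.31=0.69, far=0.36; AND[min(a, b)] → w = 0.36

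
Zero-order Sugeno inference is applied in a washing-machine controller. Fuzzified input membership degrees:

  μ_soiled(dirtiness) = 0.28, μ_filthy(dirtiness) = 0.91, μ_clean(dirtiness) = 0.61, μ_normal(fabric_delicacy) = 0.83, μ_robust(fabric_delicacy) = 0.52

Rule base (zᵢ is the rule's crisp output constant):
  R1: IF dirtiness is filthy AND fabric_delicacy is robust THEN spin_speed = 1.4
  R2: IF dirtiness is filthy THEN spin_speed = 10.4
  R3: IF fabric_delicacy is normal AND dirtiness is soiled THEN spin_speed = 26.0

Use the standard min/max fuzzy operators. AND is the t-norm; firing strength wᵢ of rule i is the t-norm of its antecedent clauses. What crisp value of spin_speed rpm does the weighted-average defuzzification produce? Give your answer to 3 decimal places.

10.218

R1 (z=1.4): filthy=0.91, robust=0.52; AND[min(a, b)] → w = 0.52
R2 (z=10.4): filthy=0.91 → w = 0.91
R3 (z=26.0): normal=0.83, soiled=0.28; AND[min(a, b)] → w = 0.28
Weighted average = (0.52·1.4 + 0.91·10.4 + 0.28·26.0) / (0.52 + 0.91 + 0.28)
  = 17.4720 / 1.7100 = 10.218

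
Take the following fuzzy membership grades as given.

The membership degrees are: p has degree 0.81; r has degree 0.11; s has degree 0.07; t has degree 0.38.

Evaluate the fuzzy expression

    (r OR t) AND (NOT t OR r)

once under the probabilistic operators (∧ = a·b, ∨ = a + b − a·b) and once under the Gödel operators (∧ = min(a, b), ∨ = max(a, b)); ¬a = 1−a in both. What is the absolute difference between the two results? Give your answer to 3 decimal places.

0.083

Under probabilistic:
  r OR t = a + b − a·b on (0.1100, 0.3800) = 0.4482
  NOT t = 1 − 0.3800 = 0.6200
  NOT t OR r = a + b − a·b on (0.6200, 0.1100) = 0.6618
  (r OR t) AND (NOT t OR r) = a·b on (0.4482, 0.6618) = 0.2966
  → value = 0.2966
Under Gödel:
  r OR t = max(a, b) on (0.11, 0.38) = 0.38
  NOT t = 1 − 0.38 = 0.62
  NOT t OR r = max(a, b) on (0.62, 0.11) = 0.62
  (r OR t) AND (NOT t OR r) = min(a, b) on (0.38, 0.62) = 0.38
  → value = 0.3800
|0.2966 − 0.3800| = 0.083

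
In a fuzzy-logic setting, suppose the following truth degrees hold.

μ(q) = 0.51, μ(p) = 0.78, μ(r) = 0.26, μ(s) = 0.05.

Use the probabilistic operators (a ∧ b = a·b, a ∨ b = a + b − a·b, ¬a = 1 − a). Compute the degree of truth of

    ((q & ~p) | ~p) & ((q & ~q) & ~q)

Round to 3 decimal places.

0.038

~p = 1 − 0.7800 = 0.2200
q & ~p = a·b on (0.5100, 0.2200) = 0.1122
~p = 1 − 0.7800 = 0.2200
(q & ~p) | ~p = a + b − a·b on (0.1122, 0.2200) = 0.3075
~q = 1 − 0.5100 = 0.4900
q & ~q = a·b on (0.5100, 0.4900) = 0.2499
~q = 1 − 0.5100 = 0.4900
(q & ~q) & ~q = a·b on (0.2499, 0.4900) = 0.1225
((q & ~p) | ~p) & ((q & ~q) & ~q) = a·b on (0.3075, 0.1225) = 0.0377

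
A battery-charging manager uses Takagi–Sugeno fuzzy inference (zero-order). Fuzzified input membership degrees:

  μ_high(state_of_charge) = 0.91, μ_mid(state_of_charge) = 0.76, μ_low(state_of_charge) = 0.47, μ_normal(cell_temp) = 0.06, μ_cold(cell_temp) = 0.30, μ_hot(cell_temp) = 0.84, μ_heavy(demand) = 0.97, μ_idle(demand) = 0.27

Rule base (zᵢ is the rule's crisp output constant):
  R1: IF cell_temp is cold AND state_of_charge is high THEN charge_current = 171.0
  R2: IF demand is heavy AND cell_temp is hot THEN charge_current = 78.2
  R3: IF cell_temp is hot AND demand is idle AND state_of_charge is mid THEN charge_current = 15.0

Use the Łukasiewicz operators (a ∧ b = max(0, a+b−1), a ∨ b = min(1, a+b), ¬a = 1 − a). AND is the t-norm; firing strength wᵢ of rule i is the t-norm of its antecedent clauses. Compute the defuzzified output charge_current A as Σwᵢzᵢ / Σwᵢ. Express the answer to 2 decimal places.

97.31

R1 (z=171.0): cold=0.30, high=0.91; AND[max(0, a+b−1)] → w = 0.21
R2 (z=78.2): heavy=0.97, hot=0.84; AND[max(0, a+b−1)] → w = 0.81
R3 (z=15.0): hot=0.84, idle=0.27, mid=0.76; AND[max(0, a+b−1)] → w = 0.00
Weighted average = (0.21·171.0 + 0.81·78.2 + 0.00·15.0) / (0.21 + 0.81 + 0.00)
  = 99.2520 / 1.0200 = 97.31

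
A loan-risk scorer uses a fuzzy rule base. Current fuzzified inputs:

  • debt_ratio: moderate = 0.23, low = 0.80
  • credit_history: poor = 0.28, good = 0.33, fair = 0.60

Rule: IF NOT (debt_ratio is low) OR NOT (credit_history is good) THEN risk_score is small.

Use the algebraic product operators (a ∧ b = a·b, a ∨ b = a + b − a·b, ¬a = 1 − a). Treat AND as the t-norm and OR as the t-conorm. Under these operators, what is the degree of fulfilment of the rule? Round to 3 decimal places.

0.736

firing strength: ¬low=1−0.80=0.20, ¬good=1−0.33=0.67; OR[a + b − a·b] → w = 0.7360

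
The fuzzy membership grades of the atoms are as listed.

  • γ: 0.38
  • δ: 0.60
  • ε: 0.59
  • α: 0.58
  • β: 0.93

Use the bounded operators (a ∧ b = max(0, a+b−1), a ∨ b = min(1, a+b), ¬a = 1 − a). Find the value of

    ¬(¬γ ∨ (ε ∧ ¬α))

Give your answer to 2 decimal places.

¬γ = 1 − 0.38 = 0.62
¬α = 1 − 0.58 = 0.42
ε ∧ ¬α = max(0, a+b−1) on (0.59, 0.42) = 0.01
¬γ ∨ (ε ∧ ¬α) = min(1, a+b) on (0.62, 0.01) = 0.63
¬(¬γ ∨ (ε ∧ ¬α)) = 1 − 0.63 = 0.37

0.37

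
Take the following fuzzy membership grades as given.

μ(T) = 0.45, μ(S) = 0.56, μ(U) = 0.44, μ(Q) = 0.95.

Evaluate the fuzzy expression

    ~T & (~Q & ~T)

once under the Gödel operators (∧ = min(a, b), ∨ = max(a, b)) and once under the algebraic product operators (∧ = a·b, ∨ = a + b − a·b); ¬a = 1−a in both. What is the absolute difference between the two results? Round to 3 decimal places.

0.035

Under Gödel:
  ~T = 1 − 0.45 = 0.55
  ~Q = 1 − 0.95 = 0.05
  ~T = 1 − 0.45 = 0.55
  ~Q & ~T = min(a, b) on (0.05, 0.55) = 0.05
  ~T & (~Q & ~T) = min(a, b) on (0.55, 0.05) = 0.05
  → value = 0.0500
Under algebraic product:
  ~T = 1 − 0.4500 = 0.5500
  ~Q = 1 − 0.9500 = 0.0500
  ~T = 1 − 0.4500 = 0.5500
  ~Q & ~T = a·b on (0.0500, 0.5500) = 0.0275
  ~T & (~Q & ~T) = a·b on (0.5500, 0.0275) = 0.0151
  → value = 0.0151
|0.0500 − 0.0151| = 0.035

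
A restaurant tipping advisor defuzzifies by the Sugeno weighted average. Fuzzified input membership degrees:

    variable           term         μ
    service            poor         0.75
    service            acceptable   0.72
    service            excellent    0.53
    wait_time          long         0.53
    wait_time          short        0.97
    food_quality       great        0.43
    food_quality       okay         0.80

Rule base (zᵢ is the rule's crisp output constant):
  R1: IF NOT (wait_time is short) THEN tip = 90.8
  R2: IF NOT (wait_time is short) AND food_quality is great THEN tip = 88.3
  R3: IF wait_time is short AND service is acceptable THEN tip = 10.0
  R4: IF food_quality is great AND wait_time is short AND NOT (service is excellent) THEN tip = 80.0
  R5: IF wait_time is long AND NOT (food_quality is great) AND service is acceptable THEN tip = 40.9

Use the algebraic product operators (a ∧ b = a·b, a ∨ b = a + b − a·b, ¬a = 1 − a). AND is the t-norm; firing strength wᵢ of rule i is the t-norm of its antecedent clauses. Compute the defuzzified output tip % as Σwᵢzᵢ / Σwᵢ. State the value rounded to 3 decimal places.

R1 (z=90.8): ¬short=1−0.97=0.03 → w = 0.0300
R2 (z=88.3): ¬short=1−0.97=0.03, great=0.43; AND[a·b] → w = 0.0129
R3 (z=10.0): short=0.97, acceptable=0.72; AND[a·b] → w = 0.6984
R4 (z=80.0): great=0.43, short=0.97, ¬excellent=1−0.53=0.47; AND[a·b] → w = 0.1960
R5 (z=40.9): long=0.53, ¬great=1−0.43=0.57, acceptable=0.72; AND[a·b] → w = 0.2175
Weighted average = (0.0300·90.8 + 0.0129·88.3 + 0.6984·10.0 + 0.1960·80.0 + 0.2175·40.9) / (0.0300 + 0.0129 + 0.6984 + 0.1960 + 0.2175)
  = 35.4263 / 1.1548 = 30.676

30.676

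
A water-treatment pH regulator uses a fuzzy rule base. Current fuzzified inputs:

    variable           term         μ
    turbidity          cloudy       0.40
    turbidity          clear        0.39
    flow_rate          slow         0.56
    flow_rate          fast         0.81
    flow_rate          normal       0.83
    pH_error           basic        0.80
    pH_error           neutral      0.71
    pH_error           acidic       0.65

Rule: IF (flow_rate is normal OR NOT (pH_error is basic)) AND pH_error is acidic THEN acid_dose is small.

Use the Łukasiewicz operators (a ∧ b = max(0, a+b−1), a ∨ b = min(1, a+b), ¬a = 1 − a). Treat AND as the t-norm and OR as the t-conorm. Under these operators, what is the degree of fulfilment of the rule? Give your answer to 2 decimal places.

0.65

firing strength: (normal=0.83 OR ¬basic=1−0.80=0.20) = 1.00; AND[max(0, a+b−1)] with acidic=0.65 → w = 0.65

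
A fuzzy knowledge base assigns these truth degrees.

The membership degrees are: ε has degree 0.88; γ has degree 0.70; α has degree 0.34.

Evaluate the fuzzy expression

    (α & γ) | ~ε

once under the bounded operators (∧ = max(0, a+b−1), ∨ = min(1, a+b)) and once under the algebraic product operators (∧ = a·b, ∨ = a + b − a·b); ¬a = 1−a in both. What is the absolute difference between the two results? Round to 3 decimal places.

Under bounded:
  α & γ = max(0, a+b−1) on (0.34, 0.70) = 0.04
  ~ε = 1 − 0.88 = 0.12
  (α & γ) | ~ε = min(1, a+b) on (0.04, 0.12) = 0.16
  → value = 0.1600
Under algebraic product:
  α & γ = a·b on (0.3400, 0.7000) = 0.2380
  ~ε = 1 − 0.8800 = 0.1200
  (α & γ) | ~ε = a + b − a·b on (0.2380, 0.1200) = 0.3294
  → value = 0.3294
|0.1600 − 0.3294| = 0.169

0.169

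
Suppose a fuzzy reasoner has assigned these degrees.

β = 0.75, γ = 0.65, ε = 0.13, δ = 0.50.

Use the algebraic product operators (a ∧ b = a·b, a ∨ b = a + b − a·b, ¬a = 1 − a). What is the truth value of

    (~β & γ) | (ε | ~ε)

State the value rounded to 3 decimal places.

0.905

~β = 1 − 0.7500 = 0.2500
~β & γ = a·b on (0.2500, 0.6500) = 0.1625
~ε = 1 − 0.1300 = 0.8700
ε | ~ε = a + b − a·b on (0.1300, 0.8700) = 0.8869
(~β & γ) | (ε | ~ε) = a + b − a·b on (0.1625, 0.8869) = 0.9053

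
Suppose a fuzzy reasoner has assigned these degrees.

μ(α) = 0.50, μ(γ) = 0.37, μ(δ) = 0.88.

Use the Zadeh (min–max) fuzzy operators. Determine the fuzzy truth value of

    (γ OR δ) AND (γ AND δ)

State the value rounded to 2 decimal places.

0.37

γ OR δ = max(a, b) on (0.37, 0.88) = 0.88
γ AND δ = min(a, b) on (0.37, 0.88) = 0.37
(γ OR δ) AND (γ AND δ) = min(a, b) on (0.88, 0.37) = 0.37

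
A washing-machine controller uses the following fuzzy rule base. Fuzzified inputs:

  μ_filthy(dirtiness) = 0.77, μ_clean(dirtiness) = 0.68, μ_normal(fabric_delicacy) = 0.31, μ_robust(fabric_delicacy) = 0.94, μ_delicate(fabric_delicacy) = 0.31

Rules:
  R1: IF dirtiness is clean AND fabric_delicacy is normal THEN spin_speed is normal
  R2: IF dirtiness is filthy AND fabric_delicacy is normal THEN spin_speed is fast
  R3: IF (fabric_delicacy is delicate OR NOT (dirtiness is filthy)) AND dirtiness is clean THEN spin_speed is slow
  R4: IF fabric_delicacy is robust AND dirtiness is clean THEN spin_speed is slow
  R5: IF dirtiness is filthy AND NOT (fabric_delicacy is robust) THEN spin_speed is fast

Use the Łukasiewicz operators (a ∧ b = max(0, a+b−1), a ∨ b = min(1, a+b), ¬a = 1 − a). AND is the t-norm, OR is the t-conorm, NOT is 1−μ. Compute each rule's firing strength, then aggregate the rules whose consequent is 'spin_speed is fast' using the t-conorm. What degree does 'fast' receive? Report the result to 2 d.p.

R1: clean=0.68, normal=0.31; AND[max(0, a+b−1)] → w = 0.00
R2: filthy=0.77, normal=0.31; AND[max(0, a+b−1)] → w = 0.08
R3: (delicate=0.31 OR ¬filthy=1−0.77=0.23) = 0.54; AND[max(0, a+b−1)] with clean=0.68 → w = 0.22
R4: robust=0.94, clean=0.68; AND[max(0, a+b−1)] → w = 0.62
R5: filthy=0.77, ¬robust=1−0.94=0.06; AND[max(0, a+b−1)] → w = 0.00
Rules with consequent 'fast': {R2, R5} → strengths 0.08, 0.00
Aggregate via t-conorm [min(1, a+b)]: 0.08

0.08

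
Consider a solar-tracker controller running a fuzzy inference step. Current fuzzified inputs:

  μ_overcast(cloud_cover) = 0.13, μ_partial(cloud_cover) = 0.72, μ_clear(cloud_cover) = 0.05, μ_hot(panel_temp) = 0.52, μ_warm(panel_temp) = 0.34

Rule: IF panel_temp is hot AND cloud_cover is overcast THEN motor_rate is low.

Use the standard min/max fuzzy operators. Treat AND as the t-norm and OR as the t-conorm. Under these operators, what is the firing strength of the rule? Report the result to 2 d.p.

0.13

firing strength: hot=0.52, overcast=0.13; AND[min(a, b)] → w = 0.13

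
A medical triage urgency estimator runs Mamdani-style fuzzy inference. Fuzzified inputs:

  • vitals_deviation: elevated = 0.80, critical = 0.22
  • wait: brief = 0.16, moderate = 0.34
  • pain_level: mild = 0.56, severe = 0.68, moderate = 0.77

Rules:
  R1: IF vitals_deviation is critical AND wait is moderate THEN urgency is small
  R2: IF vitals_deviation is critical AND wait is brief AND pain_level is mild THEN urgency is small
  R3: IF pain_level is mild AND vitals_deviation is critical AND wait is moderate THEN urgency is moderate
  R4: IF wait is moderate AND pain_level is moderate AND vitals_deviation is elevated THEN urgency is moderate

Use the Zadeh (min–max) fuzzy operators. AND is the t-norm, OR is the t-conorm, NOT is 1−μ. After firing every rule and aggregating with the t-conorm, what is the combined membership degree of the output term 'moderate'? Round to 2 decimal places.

R1: critical=0.22, moderate=0.34; AND[min(a, b)] → w = 0.22
R2: critical=0.22, brief=0.16, mild=0.56; AND[min(a, b)] → w = 0.16
R3: mild=0.56, critical=0.22, moderate=0.34; AND[min(a, b)] → w = 0.22
R4: moderate=0.34, moderate=0.77, elevated=0.80; AND[min(a, b)] → w = 0.34
Rules with consequent 'moderate': {R3, R4} → strengths 0.22, 0.34
Aggregate via t-conorm [max(a, b)]: 0.34

0.34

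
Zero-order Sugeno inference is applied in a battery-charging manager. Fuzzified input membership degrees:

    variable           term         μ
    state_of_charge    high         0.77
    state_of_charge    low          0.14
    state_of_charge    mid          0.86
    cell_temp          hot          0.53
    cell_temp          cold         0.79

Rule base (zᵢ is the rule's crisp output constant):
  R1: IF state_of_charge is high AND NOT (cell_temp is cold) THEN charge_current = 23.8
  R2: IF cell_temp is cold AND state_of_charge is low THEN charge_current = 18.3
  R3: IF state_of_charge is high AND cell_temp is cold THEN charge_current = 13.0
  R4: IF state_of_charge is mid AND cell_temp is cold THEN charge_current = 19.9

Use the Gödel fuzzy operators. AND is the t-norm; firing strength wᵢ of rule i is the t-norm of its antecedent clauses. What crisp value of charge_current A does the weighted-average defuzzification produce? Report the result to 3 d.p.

17.430

R1 (z=23.8): high=0.77, ¬cold=1−0.79=0.21; AND[min(a, b)] → w = 0.21
R2 (z=18.3): cold=0.79, low=0.14; AND[min(a, b)] → w = 0.14
R3 (z=13.0): high=0.77, cold=0.79; AND[min(a, b)] → w = 0.77
R4 (z=19.9): mid=0.86, cold=0.79; AND[min(a, b)] → w = 0.79
Weighted average = (0.21·23.8 + 0.14·18.3 + 0.77·13.0 + 0.79·19.9) / (0.21 + 0.14 + 0.77 + 0.79)
  = 33.2910 / 1.9100 = 17.430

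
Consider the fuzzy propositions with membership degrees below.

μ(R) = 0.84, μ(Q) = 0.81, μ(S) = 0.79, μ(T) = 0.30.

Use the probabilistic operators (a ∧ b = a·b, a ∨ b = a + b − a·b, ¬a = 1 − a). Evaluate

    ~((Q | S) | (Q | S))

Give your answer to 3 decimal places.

Q | S = a + b − a·b on (0.8100, 0.7900) = 0.9601
Q | S = a + b − a·b on (0.8100, 0.7900) = 0.9601
(Q | S) | (Q | S) = a + b − a·b on (0.9601, 0.9601) = 0.9984
~((Q | S) | (Q | S)) = 1 − 0.9984 = 0.0016

0.002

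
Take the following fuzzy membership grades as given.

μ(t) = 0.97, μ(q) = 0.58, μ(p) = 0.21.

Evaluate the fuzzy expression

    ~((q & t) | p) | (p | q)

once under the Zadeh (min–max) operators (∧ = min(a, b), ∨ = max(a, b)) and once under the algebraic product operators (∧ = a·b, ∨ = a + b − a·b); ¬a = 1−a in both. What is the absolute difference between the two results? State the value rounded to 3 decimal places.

0.203

Under Zadeh (min–max):
  q & t = min(a, b) on (0.58, 0.97) = 0.58
  (q & t) | p = max(a, b) on (0.58, 0.21) = 0.58
  ~((q & t) | p) = 1 − 0.58 = 0.42
  p | q = max(a, b) on (0.21, 0.58) = 0.58
  ~((q & t) | p) | (p | q) = max(a, b) on (0.42, 0.58) = 0.58
  → value = 0.5800
Under algebraic product:
  q & t = a·b on (0.5800, 0.9700) = 0.5626
  (q & t) | p = a + b − a·b on (0.5626, 0.2100) = 0.6545
  ~((q & t) | p) = 1 − 0.6545 = 0.3455
  p | q = a + b − a·b on (0.2100, 0.5800) = 0.6682
  ~((q & t) | p) | (p | q) = a + b − a·b on (0.3455, 0.6682) = 0.7829
  → value = 0.7829
|0.5800 − 0.7829| = 0.203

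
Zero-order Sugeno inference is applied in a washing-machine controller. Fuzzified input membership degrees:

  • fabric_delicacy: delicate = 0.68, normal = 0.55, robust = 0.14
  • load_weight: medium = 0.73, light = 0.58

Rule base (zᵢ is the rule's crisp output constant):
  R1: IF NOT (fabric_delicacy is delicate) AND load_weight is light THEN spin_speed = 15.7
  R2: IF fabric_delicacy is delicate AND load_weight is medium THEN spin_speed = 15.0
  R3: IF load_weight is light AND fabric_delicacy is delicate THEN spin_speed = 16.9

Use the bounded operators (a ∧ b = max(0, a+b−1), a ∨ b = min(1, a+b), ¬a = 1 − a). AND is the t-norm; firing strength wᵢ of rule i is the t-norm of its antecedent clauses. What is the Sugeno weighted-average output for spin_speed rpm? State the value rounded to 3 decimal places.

15.737

R1 (z=15.7): ¬delicate=1−0.68=0.32, light=0.58; AND[max(0, a+b−1)] → w = 0.00
R2 (z=15.0): delicate=0.68, medium=0.73; AND[max(0, a+b−1)] → w = 0.41
R3 (z=16.9): light=0.58, delicate=0.68; AND[max(0, a+b−1)] → w = 0.26
Weighted average = (0.00·15.7 + 0.41·15.0 + 0.26·16.9) / (0.00 + 0.41 + 0.26)
  = 10.5440 / 0.6700 = 15.737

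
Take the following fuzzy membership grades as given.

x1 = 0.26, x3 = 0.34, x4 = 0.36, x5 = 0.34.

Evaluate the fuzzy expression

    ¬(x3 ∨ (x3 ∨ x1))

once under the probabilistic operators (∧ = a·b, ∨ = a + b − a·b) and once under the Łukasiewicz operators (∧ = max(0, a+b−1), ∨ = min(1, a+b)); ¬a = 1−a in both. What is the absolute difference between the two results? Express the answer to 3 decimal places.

Under probabilistic:
  x3 ∨ x1 = a + b − a·b on (0.3400, 0.2600) = 0.5116
  x3 ∨ (x3 ∨ x1) = a + b − a·b on (0.3400, 0.5116) = 0.6777
  ¬(x3 ∨ (x3 ∨ x1)) = 1 − 0.6777 = 0.3223
  → value = 0.3223
Under Łukasiewicz:
  x3 ∨ x1 = min(1, a+b) on (0.34, 0.26) = 0.60
  x3 ∨ (x3 ∨ x1) = min(1, a+b) on (0.34, 0.60) = 0.94
  ¬(x3 ∨ (x3 ∨ x1)) = 1 − 0.94 = 0.06
  → value = 0.0600
|0.3223 − 0.0600| = 0.262

0.262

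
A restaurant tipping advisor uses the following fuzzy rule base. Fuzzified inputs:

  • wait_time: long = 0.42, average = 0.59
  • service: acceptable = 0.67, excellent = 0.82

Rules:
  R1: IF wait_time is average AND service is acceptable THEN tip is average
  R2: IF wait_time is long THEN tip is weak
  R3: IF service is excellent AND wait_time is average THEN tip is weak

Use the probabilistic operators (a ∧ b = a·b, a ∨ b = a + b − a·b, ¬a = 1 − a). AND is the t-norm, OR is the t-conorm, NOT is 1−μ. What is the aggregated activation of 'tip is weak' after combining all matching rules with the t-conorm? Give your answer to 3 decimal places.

R1: average=0.59, acceptable=0.67; AND[a·b] → w = 0.3953
R2: long=0.42 → w = 0.4200
R3: excellent=0.82, average=0.59; AND[a·b] → w = 0.4838
Rules with consequent 'weak': {R2, R3} → strengths 0.4200, 0.4838
Aggregate via t-conorm [a + b − a·b]: 0.7006

0.701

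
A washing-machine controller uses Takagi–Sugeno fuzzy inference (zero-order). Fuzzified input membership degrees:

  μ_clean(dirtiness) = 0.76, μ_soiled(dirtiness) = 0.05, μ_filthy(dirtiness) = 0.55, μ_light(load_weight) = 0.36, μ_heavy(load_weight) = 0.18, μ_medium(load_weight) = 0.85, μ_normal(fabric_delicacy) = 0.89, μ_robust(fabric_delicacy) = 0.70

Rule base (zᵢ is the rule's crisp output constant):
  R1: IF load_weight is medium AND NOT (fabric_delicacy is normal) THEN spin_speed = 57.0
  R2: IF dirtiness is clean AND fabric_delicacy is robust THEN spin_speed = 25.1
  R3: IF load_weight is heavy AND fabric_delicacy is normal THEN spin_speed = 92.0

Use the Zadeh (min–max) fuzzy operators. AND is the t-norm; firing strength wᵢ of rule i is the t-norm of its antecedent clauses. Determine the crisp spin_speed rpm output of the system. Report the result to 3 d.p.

R1 (z=57.0): medium=0.85, ¬normal=1−0.89=0.11; AND[min(a, b)] → w = 0.11
R2 (z=25.1): clean=0.76, robust=0.70; AND[min(a, b)] → w = 0.70
R3 (z=92.0): heavy=0.18, normal=0.89; AND[min(a, b)] → w = 0.18
Weighted average = (0.11·57.0 + 0.70·25.1 + 0.18·92.0) / (0.11 + 0.70 + 0.18)
  = 40.4000 / 0.9900 = 40.808

40.808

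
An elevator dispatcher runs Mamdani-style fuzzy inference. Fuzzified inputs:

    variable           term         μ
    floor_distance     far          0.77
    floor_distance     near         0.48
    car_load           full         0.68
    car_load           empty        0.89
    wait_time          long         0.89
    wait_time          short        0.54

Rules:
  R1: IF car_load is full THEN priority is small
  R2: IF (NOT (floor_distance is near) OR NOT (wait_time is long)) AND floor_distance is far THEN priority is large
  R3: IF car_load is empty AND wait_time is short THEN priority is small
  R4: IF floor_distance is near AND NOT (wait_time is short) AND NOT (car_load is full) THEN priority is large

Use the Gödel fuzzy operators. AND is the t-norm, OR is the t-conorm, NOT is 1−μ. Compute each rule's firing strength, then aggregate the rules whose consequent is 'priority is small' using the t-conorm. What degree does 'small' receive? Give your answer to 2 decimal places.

R1: full=0.68 → w = 0.68
R2: (¬near=1−0.48=0.52 OR ¬long=1−0.89=0.11) = 0.52; AND[min(a, b)] with far=0.77 → w = 0.52
R3: empty=0.89, short=0.54; AND[min(a, b)] → w = 0.54
R4: near=0.48, ¬short=1−0.54=0.46, ¬full=1−0.68=0.32; AND[min(a, b)] → w = 0.32
Rules with consequent 'small': {R1, R3} → strengths 0.68, 0.54
Aggregate via t-conorm [max(a, b)]: 0.68

0.68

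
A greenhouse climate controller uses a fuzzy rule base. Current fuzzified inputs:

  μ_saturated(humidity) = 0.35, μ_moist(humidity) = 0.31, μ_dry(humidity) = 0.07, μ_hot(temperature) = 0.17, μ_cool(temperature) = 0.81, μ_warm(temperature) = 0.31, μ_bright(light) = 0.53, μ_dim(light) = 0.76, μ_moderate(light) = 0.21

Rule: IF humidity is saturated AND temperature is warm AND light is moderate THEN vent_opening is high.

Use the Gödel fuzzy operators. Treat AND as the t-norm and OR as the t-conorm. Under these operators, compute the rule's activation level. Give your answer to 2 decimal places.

0.21

firing strength: saturated=0.35, warm=0.31, moderate=0.21; AND[min(a, b)] → w = 0.21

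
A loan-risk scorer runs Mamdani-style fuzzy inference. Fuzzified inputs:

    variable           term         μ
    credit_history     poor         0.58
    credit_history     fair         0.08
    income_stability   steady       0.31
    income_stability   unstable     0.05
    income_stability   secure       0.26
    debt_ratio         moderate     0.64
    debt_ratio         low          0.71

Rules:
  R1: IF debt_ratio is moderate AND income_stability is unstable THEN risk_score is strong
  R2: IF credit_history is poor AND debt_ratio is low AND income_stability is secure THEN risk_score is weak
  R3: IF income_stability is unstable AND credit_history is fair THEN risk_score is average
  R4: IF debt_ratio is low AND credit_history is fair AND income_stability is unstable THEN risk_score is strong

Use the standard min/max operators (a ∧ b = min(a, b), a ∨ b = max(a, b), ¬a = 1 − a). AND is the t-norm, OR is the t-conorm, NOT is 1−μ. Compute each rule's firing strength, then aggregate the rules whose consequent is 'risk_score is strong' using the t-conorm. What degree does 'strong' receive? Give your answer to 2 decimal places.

0.05

R1: moderate=0.64, unstable=0.05; AND[min(a, b)] → w = 0.05
R2: poor=0.58, low=0.71, secure=0.26; AND[min(a, b)] → w = 0.26
R3: unstable=0.05, fair=0.08; AND[min(a, b)] → w = 0.05
R4: low=0.71, fair=0.08, unstable=0.05; AND[min(a, b)] → w = 0.05
Rules with consequent 'strong': {R1, R4} → strengths 0.05, 0.05
Aggregate via t-conorm [max(a, b)]: 0.05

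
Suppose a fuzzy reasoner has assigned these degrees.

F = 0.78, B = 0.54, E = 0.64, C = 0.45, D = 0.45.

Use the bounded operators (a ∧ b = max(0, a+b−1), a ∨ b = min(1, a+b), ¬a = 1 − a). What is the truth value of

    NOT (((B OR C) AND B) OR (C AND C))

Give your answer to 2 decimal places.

0.47

B OR C = min(1, a+b) on (0.54, 0.45) = 0.99
(B OR C) AND B = max(0, a+b−1) on (0.99, 0.54) = 0.53
C AND C = max(0, a+b−1) on (0.45, 0.45) = 0.00
((B OR C) AND B) OR (C AND C) = min(1, a+b) on (0.53, 0.00) = 0.53
NOT (((B OR C) AND B) OR (C AND C)) = 1 − 0.53 = 0.47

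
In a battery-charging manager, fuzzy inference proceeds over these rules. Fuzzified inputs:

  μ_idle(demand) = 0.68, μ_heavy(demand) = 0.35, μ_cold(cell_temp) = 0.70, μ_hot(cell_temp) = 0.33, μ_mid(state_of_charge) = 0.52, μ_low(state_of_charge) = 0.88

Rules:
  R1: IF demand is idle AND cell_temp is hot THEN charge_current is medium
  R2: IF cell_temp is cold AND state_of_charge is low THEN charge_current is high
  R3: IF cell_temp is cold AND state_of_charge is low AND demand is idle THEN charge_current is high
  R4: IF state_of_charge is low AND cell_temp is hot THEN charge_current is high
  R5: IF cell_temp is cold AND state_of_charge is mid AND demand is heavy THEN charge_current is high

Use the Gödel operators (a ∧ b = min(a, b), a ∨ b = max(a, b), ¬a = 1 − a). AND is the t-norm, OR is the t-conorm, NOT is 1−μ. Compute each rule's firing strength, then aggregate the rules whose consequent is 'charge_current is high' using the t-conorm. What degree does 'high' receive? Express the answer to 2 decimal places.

R1: idle=0.68, hot=0.33; AND[min(a, b)] → w = 0.33
R2: cold=0.70, low=0.88; AND[min(a, b)] → w = 0.70
R3: cold=0.70, low=0.88, idle=0.68; AND[min(a, b)] → w = 0.68
R4: low=0.88, hot=0.33; AND[min(a, b)] → w = 0.33
R5: cold=0.70, mid=0.52, heavy=0.35; AND[min(a, b)] → w = 0.35
Rules with consequent 'high': {R2, R3, R4, R5} → strengths 0.70, 0.68, 0.33, 0.35
Aggregate via t-conorm [max(a, b)]: 0.70

0.70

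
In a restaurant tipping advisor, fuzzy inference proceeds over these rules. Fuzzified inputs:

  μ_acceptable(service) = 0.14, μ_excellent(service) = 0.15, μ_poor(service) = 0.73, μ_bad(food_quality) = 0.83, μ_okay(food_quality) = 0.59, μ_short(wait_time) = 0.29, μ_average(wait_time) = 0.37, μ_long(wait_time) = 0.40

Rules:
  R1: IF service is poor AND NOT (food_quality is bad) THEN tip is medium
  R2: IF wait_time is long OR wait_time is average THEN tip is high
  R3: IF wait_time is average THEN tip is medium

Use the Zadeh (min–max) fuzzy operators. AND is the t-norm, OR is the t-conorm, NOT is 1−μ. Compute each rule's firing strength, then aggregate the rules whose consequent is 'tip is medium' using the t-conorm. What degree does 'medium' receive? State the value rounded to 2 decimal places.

0.37

R1: poor=0.73, ¬bad=1−0.83=0.17; AND[min(a, b)] → w = 0.17
R2: long=0.40, average=0.37; OR[max(a, b)] → w = 0.40
R3: average=0.37 → w = 0.37
Rules with consequent 'medium': {R1, R3} → strengths 0.17, 0.37
Aggregate via t-conorm [max(a, b)]: 0.37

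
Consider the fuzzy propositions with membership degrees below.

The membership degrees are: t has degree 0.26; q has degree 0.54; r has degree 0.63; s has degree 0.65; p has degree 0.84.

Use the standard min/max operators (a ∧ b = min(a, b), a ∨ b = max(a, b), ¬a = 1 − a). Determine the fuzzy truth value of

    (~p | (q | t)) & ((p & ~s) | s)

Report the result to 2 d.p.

~p = 1 − 0.84 = 0.16
q | t = max(a, b) on (0.54, 0.26) = 0.54
~p | (q | t) = max(a, b) on (0.16, 0.54) = 0.54
~s = 1 − 0.65 = 0.35
p & ~s = min(a, b) on (0.84, 0.35) = 0.35
(p & ~s) | s = max(a, b) on (0.35, 0.65) = 0.65
(~p | (q | t)) & ((p & ~s) | s) = min(a, b) on (0.54, 0.65) = 0.54

0.54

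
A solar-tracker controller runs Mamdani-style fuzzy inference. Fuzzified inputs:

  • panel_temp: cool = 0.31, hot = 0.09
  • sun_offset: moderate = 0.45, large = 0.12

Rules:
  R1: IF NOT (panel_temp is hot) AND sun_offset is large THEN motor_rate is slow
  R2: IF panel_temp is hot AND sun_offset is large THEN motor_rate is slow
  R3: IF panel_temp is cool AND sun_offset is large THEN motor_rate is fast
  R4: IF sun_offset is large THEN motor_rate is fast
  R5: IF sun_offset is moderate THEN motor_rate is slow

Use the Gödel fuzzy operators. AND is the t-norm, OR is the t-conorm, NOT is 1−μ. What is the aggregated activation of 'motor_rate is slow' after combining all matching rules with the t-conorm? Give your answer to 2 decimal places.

R1: ¬hot=1−0.09=0.91, large=0.12; AND[min(a, b)] → w = 0.12
R2: hot=0.09, large=0.12; AND[min(a, b)] → w = 0.09
R3: cool=0.31, large=0.12; AND[min(a, b)] → w = 0.12
R4: large=0.12 → w = 0.12
R5: moderate=0.45 → w = 0.45
Rules with consequent 'slow': {R1, R2, R5} → strengths 0.12, 0.09, 0.45
Aggregate via t-conorm [max(a, b)]: 0.45

0.45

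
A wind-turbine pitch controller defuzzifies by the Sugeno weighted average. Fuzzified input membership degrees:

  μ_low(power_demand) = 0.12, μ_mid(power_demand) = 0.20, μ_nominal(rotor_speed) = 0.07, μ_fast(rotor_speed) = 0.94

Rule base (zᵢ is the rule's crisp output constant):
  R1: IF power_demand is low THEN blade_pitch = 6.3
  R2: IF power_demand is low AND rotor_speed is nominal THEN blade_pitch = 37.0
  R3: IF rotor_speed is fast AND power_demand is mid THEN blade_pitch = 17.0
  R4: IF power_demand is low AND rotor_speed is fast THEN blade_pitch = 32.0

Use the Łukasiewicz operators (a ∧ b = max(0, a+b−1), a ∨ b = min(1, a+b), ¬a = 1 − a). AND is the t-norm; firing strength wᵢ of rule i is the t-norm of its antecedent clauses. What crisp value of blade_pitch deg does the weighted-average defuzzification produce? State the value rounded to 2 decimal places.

R1 (z=6.3): low=0.12 → w = 0.12
R2 (z=37.0): low=0.12, nominal=0.07; AND[max(0, a+b−1)] → w = 0.00
R3 (z=17.0): fast=0.94, mid=0.20; AND[max(0, a+b−1)] → w = 0.14
R4 (z=32.0): low=0.12, fast=0.94; AND[max(0, a+b−1)] → w = 0.06
Weighted average = (0.12·6.3 + 0.00·37.0 + 0.14·17.0 + 0.06·32.0) / (0.12 + 0.00 + 0.14 + 0.06)
  = 5.0560 / 0.3200 = 15.80

15.80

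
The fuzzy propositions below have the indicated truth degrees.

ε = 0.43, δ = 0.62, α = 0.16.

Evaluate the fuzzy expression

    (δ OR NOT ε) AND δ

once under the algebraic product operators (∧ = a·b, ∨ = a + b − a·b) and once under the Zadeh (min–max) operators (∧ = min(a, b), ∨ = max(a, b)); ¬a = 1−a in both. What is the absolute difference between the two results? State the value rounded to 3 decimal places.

Under algebraic product:
  NOT ε = 1 − 0.4300 = 0.5700
  δ OR NOT ε = a + b − a·b on (0.6200, 0.5700) = 0.8366
  (δ OR NOT ε) AND δ = a·b on (0.8366, 0.6200) = 0.5187
  → value = 0.5187
Under Zadeh (min–max):
  NOT ε = 1 − 0.43 = 0.57
  δ OR NOT ε = max(a, b) on (0.62, 0.57) = 0.62
  (δ OR NOT ε) AND δ = min(a, b) on (0.62, 0.62) = 0.62
  → value = 0.6200
|0.5187 − 0.6200| = 0.101

0.101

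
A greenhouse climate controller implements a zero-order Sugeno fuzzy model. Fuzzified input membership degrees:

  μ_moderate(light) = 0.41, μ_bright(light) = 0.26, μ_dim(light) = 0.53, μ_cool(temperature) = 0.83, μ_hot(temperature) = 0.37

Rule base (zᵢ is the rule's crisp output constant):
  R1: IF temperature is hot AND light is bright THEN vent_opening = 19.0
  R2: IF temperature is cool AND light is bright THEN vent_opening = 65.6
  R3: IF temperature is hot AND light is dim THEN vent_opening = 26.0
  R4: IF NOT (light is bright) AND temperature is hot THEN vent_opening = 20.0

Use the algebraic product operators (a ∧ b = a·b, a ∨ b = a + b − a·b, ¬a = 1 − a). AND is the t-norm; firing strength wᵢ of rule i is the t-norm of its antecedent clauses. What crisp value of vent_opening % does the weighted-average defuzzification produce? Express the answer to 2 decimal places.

33.97

R1 (z=19.0): hot=0.37, bright=0.26; AND[a·b] → w = 0.0962
R2 (z=65.6): cool=0.83, bright=0.26; AND[a·b] → w = 0.2158
R3 (z=26.0): hot=0.37, dim=0.53; AND[a·b] → w = 0.1961
R4 (z=20.0): ¬bright=1−0.26=0.74, hot=0.37; AND[a·b] → w = 0.2738
Weighted average = (0.0962·19.0 + 0.2158·65.6 + 0.1961·26.0 + 0.2738·20.0) / (0.0962 + 0.2158 + 0.1961 + 0.2738)
  = 26.5589 / 0.7819 = 33.97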